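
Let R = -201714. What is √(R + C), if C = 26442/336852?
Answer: I*√70642998155478/18714 ≈ 449.13*I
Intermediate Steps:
C = 1469/18714 (C = 26442*(1/336852) = 1469/18714 ≈ 0.078497)
√(R + C) = √(-201714 + 1469/18714) = √(-3774874327/18714) = I*√70642998155478/18714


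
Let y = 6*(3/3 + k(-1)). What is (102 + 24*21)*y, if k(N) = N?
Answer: 0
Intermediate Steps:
y = 0 (y = 6*(3/3 - 1) = 6*(3*(⅓) - 1) = 6*(1 - 1) = 6*0 = 0)
(102 + 24*21)*y = (102 + 24*21)*0 = (102 + 504)*0 = 606*0 = 0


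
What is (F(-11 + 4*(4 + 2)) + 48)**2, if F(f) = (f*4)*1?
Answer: 10000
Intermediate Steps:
F(f) = 4*f (F(f) = (4*f)*1 = 4*f)
(F(-11 + 4*(4 + 2)) + 48)**2 = (4*(-11 + 4*(4 + 2)) + 48)**2 = (4*(-11 + 4*6) + 48)**2 = (4*(-11 + 24) + 48)**2 = (4*13 + 48)**2 = (52 + 48)**2 = 100**2 = 10000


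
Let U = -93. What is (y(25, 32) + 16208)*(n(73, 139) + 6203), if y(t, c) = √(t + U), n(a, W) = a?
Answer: 101721408 + 12552*I*√17 ≈ 1.0172e+8 + 51753.0*I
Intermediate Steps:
y(t, c) = √(-93 + t) (y(t, c) = √(t - 93) = √(-93 + t))
(y(25, 32) + 16208)*(n(73, 139) + 6203) = (√(-93 + 25) + 16208)*(73 + 6203) = (√(-68) + 16208)*6276 = (2*I*√17 + 16208)*6276 = (16208 + 2*I*√17)*6276 = 101721408 + 12552*I*√17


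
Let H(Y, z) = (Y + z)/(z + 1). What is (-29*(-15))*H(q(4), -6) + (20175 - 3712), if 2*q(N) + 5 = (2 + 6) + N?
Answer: 33361/2 ≈ 16681.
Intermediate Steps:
q(N) = 3/2 + N/2 (q(N) = -5/2 + ((2 + 6) + N)/2 = -5/2 + (8 + N)/2 = -5/2 + (4 + N/2) = 3/2 + N/2)
H(Y, z) = (Y + z)/(1 + z)
(-29*(-15))*H(q(4), -6) + (20175 - 3712) = (-29*(-15))*(((3/2 + (½)*4) - 6)/(1 - 6)) + (20175 - 3712) = 435*(((3/2 + 2) - 6)/(-5)) + 16463 = 435*(-(7/2 - 6)/5) + 16463 = 435*(-⅕*(-5/2)) + 16463 = 435*(½) + 16463 = 435/2 + 16463 = 33361/2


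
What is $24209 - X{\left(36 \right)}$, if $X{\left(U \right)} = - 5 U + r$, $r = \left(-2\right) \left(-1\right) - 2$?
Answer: $24389$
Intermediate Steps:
$r = 0$ ($r = 2 - 2 = 0$)
$X{\left(U \right)} = - 5 U$ ($X{\left(U \right)} = - 5 U + 0 = - 5 U$)
$24209 - X{\left(36 \right)} = 24209 - \left(-5\right) 36 = 24209 - -180 = 24209 + 180 = 24389$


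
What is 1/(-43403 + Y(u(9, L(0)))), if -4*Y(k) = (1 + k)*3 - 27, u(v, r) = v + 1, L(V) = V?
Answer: -2/86809 ≈ -2.3039e-5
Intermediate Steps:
u(v, r) = 1 + v
Y(k) = 6 - 3*k/4 (Y(k) = -((1 + k)*3 - 27)/4 = -((3 + 3*k) - 27)/4 = -(-24 + 3*k)/4 = 6 - 3*k/4)
1/(-43403 + Y(u(9, L(0)))) = 1/(-43403 + (6 - 3*(1 + 9)/4)) = 1/(-43403 + (6 - ¾*10)) = 1/(-43403 + (6 - 15/2)) = 1/(-43403 - 3/2) = 1/(-86809/2) = -2/86809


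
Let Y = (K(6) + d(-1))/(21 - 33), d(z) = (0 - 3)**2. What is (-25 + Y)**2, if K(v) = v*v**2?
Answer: 30625/16 ≈ 1914.1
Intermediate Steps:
d(z) = 9 (d(z) = (-3)**2 = 9)
K(v) = v**3
Y = -75/4 (Y = (6**3 + 9)/(21 - 33) = (216 + 9)/(-12) = 225*(-1/12) = -75/4 ≈ -18.750)
(-25 + Y)**2 = (-25 - 75/4)**2 = (-175/4)**2 = 30625/16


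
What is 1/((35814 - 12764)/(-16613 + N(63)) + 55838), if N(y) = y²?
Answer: 6322/352996311 ≈ 1.7910e-5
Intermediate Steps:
1/((35814 - 12764)/(-16613 + N(63)) + 55838) = 1/((35814 - 12764)/(-16613 + 63²) + 55838) = 1/(23050/(-16613 + 3969) + 55838) = 1/(23050/(-12644) + 55838) = 1/(23050*(-1/12644) + 55838) = 1/(-11525/6322 + 55838) = 1/(352996311/6322) = 6322/352996311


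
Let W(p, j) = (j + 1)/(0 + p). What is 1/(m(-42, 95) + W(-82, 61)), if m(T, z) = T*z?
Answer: -41/163621 ≈ -0.00025058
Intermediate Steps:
W(p, j) = (1 + j)/p
1/(m(-42, 95) + W(-82, 61)) = 1/(-42*95 + (1 + 61)/(-82)) = 1/(-3990 - 1/82*62) = 1/(-3990 - 31/41) = 1/(-163621/41) = -41/163621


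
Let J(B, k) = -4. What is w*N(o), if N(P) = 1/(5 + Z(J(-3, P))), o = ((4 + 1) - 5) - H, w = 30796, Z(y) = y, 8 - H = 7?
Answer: 30796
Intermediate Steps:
H = 1 (H = 8 - 1*7 = 8 - 7 = 1)
o = -1 (o = ((4 + 1) - 5) - 1*1 = (5 - 5) - 1 = 0 - 1 = -1)
N(P) = 1 (N(P) = 1/(5 - 4) = 1/1 = 1)
w*N(o) = 30796*1 = 30796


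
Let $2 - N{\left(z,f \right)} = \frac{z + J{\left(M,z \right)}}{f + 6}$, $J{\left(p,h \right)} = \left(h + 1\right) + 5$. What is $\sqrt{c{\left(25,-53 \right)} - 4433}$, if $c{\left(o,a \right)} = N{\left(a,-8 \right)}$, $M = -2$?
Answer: $i \sqrt{4481} \approx 66.94 i$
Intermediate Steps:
$J{\left(p,h \right)} = 6 + h$ ($J{\left(p,h \right)} = \left(1 + h\right) + 5 = 6 + h$)
$N{\left(z,f \right)} = 2 - \frac{6 + 2 z}{6 + f}$ ($N{\left(z,f \right)} = 2 - \frac{z + \left(6 + z\right)}{f + 6} = 2 - \frac{6 + 2 z}{6 + f}$)
$c{\left(o,a \right)} = 5 + a$ ($c{\left(o,a \right)} = \frac{2 \left(3 - 8 - a\right)}{6 - 8} = \frac{2 \left(-5 - a\right)}{-2} = 2 \left(- \frac{1}{2}\right) \left(-5 - a\right) = 5 + a$)
$\sqrt{c{\left(25,-53 \right)} - 4433} = \sqrt{\left(5 - 53\right) - 4433} = \sqrt{-48 - 4433} = \sqrt{-4481} = i \sqrt{4481}$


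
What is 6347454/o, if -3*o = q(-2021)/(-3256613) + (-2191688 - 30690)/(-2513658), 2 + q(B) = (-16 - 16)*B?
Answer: -2687603291349635106/121980462463 ≈ -2.2033e+7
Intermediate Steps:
q(B) = -2 - 32*B (q(B) = -2 + (-16 - 16)*B = -2 - 32*B)
o = -121980462463/423414378639 (o = -((-2 - 32*(-2021))/(-3256613) + (-2191688 - 30690)/(-2513658))/3 = -((-2 + 64672)*(-1/3256613) - 2222378*(-1/2513658))/3 = -(64670*(-1/3256613) + 1111189/1256829)/3 = -(-2230/112297 + 1111189/1256829)/3 = -⅓*121980462463/141138126213 = -121980462463/423414378639 ≈ -0.28809)
6347454/o = 6347454/(-121980462463/423414378639) = 6347454*(-423414378639/121980462463) = -2687603291349635106/121980462463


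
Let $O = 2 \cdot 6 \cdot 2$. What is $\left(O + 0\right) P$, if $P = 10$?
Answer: $240$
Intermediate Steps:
$O = 24$ ($O = 12 \cdot 2 = 24$)
$\left(O + 0\right) P = \left(24 + 0\right) 10 = 24 \cdot 10 = 240$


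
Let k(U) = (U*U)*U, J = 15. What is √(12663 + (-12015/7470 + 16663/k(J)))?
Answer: 7*√360608440830/37350 ≈ 112.54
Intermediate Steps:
k(U) = U³ (k(U) = U²*U = U³)
√(12663 + (-12015/7470 + 16663/k(J))) = √(12663 + (-12015/7470 + 16663/(15³))) = √(12663 + (-12015*1/7470 + 16663/3375)) = √(12663 + (-267/166 + 16663*(1/3375))) = √(12663 + (-267/166 + 16663/3375)) = √(12663 + 1864933/560250) = √(7096310683/560250) = 7*√360608440830/37350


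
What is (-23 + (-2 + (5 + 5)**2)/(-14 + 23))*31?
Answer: -3379/9 ≈ -375.44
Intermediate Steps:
(-23 + (-2 + (5 + 5)**2)/(-14 + 23))*31 = (-23 + (-2 + 10**2)/9)*31 = (-23 + (-2 + 100)*(1/9))*31 = (-23 + 98*(1/9))*31 = (-23 + 98/9)*31 = -109/9*31 = -3379/9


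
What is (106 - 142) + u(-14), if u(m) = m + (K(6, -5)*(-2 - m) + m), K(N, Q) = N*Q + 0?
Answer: -424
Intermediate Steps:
K(N, Q) = N*Q
u(m) = 60 + 32*m (u(m) = m + ((6*(-5))*(-2 - m) + m) = m + (-30*(-2 - m) + m) = m + ((60 + 30*m) + m) = m + (60 + 31*m) = 60 + 32*m)
(106 - 142) + u(-14) = (106 - 142) + (60 + 32*(-14)) = -36 + (60 - 448) = -36 - 388 = -424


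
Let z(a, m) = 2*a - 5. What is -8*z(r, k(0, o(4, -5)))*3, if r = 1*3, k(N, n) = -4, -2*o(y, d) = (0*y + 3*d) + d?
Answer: -24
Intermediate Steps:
o(y, d) = -2*d (o(y, d) = -((0*y + 3*d) + d)/2 = -((0 + 3*d) + d)/2 = -(3*d + d)/2 = -2*d)
r = 3
z(a, m) = -5 + 2*a
-8*z(r, k(0, o(4, -5)))*3 = -8*(-5 + 2*3)*3 = -8*(-5 + 6)*3 = -8*1*3 = -8*3 = -24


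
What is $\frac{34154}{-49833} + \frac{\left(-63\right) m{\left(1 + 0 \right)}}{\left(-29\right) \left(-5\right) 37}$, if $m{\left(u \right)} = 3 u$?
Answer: $- \frac{192654647}{267354045} \approx -0.7206$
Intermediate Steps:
$\frac{34154}{-49833} + \frac{\left(-63\right) m{\left(1 + 0 \right)}}{\left(-29\right) \left(-5\right) 37} = \frac{34154}{-49833} + \frac{\left(-63\right) 3 \left(1 + 0\right)}{\left(-29\right) \left(-5\right) 37} = 34154 \left(- \frac{1}{49833}\right) + \frac{\left(-63\right) 3 \cdot 1}{145 \cdot 37} = - \frac{34154}{49833} + \frac{\left(-63\right) 3}{5365} = - \frac{34154}{49833} - \frac{189}{5365} = - \frac{192654647}{267354045}$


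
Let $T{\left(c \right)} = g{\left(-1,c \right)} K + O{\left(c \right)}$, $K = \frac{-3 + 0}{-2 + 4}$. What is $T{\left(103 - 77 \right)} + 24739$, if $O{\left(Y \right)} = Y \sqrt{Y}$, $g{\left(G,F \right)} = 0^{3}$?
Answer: $24739 + 26 \sqrt{26} \approx 24872.0$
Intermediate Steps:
$g{\left(G,F \right)} = 0$
$K = - \frac{3}{2} \approx -1.5$
$O{\left(Y \right)} = Y^{\frac{3}{2}}$
$T{\left(c \right)} = c^{\frac{3}{2}}$ ($T{\left(c \right)} = 0 \left(- \frac{3}{2}\right) + c^{\frac{3}{2}} = 0 + c^{\frac{3}{2}} = c^{\frac{3}{2}}$)
$T{\left(103 - 77 \right)} + 24739 = \left(103 - 77\right)^{\frac{3}{2}} + 24739 = 26^{\frac{3}{2}} + 24739 = 26 \sqrt{26} + 24739 = 24739 + 26 \sqrt{26}$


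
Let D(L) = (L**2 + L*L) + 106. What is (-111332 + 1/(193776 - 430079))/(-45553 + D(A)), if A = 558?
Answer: -26308085597/136413232143 ≈ -0.19286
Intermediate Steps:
D(L) = 106 + 2*L**2 (D(L) = (L**2 + L**2) + 106 = 2*L**2 + 106 = 106 + 2*L**2)
(-111332 + 1/(193776 - 430079))/(-45553 + D(A)) = (-111332 + 1/(193776 - 430079))/(-45553 + (106 + 2*558**2)) = (-111332 + 1/(-236303))/(-45553 + (106 + 2*311364)) = (-111332 - 1/236303)/(-45553 + (106 + 622728)) = -26308085597/(236303*(-45553 + 622834)) = -26308085597/236303/577281 = -26308085597/236303*1/577281 = -26308085597/136413232143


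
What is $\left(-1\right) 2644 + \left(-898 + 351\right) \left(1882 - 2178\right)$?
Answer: $159268$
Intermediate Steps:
$\left(-1\right) 2644 + \left(-898 + 351\right) \left(1882 - 2178\right) = -2644 - -161912 = -2644 + 161912 = 159268$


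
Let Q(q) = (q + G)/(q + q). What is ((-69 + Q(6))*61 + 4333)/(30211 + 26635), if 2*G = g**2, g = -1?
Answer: 3769/1364304 ≈ 0.0027626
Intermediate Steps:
G = 1/2 (G = (1/2)*(-1)**2 = (1/2)*1 = 1/2 ≈ 0.50000)
Q(q) = (1/2 + q)/(2*q) (Q(q) = (q + 1/2)/(q + q) = (1/2 + q)/((2*q)) = (1/2 + q)*(1/(2*q)) = (1/2 + q)/(2*q))
((-69 + Q(6))*61 + 4333)/(30211 + 26635) = ((-69 + (1/4)*(1 + 2*6)/6)*61 + 4333)/(30211 + 26635) = ((-69 + (1/4)*(1/6)*(1 + 12))*61 + 4333)/56846 = ((-69 + (1/4)*(1/6)*13)*61 + 4333)*(1/56846) = ((-69 + 13/24)*61 + 4333)*(1/56846) = (-1643/24*61 + 4333)*(1/56846) = (-100223/24 + 4333)*(1/56846) = (3769/24)*(1/56846) = 3769/1364304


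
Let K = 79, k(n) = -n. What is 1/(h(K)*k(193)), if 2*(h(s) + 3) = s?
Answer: -2/14089 ≈ -0.00014195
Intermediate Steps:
h(s) = -3 + s/2
1/(h(K)*k(193)) = 1/((-3 + (½)*79)*((-1*193))) = 1/((-3 + 79/2)*(-193)) = -1/193/(73/2) = (2/73)*(-1/193) = -2/14089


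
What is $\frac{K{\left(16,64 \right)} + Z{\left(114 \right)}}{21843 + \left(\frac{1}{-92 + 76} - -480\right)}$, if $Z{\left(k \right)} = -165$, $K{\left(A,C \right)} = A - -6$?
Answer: $- \frac{2288}{357167} \approx -0.006406$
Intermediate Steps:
$K{\left(A,C \right)} = 6 + A$ ($K{\left(A,C \right)} = A + 6 = 6 + A$)
$\frac{K{\left(16,64 \right)} + Z{\left(114 \right)}}{21843 + \left(\frac{1}{-92 + 76} - -480\right)} = \frac{\left(6 + 16\right) - 165}{21843 + \left(\frac{1}{-92 + 76} - -480\right)} = \frac{22 - 165}{21843 + \left(\frac{1}{-16} + 480\right)} = - \frac{143}{21843 + \left(- \frac{1}{16} + 480\right)} = - \frac{143}{21843 + \frac{7679}{16}} = - \frac{143}{\frac{357167}{16}} = \left(-143\right) \frac{16}{357167} = - \frac{2288}{357167}$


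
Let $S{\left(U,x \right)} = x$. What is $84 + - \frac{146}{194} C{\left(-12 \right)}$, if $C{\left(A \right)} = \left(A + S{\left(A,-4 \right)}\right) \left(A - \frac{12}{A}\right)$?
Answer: $- \frac{4700}{97} \approx -48.454$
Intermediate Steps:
$C{\left(A \right)} = \left(-4 + A\right) \left(A - \frac{12}{A}\right)$ ($C{\left(A \right)} = \left(A - 4\right) \left(A - \frac{12}{A}\right) = \left(-4 + A\right) \left(A - \frac{12}{A}\right)$)
$84 + - \frac{146}{194} C{\left(-12 \right)} = 84 + - \frac{146}{194} \left(-12 + \left(-12\right)^{2} - -48 + \frac{48}{-12}\right) = 84 + \left(-146\right) \frac{1}{194} \left(-12 + 144 + 48 + 48 \left(- \frac{1}{12}\right)\right) = 84 - \frac{73 \left(-12 + 144 + 48 - 4\right)}{97} = 84 - \frac{12848}{97} = - \frac{4700}{97}$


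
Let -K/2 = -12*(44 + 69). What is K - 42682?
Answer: -39970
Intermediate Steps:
K = 2712 (K = -(-24)*(44 + 69) = -(-24)*113 = -2*(-1356) = 2712)
K - 42682 = 2712 - 42682 = -39970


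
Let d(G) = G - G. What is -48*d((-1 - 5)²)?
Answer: 0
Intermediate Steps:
d(G) = 0
-48*d((-1 - 5)²) = -48*0 = 0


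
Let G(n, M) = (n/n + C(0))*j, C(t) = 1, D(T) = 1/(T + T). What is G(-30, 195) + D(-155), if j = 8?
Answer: 4959/310 ≈ 15.997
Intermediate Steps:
D(T) = 1/(2*T)
G(n, M) = 16 (G(n, M) = (n/n + 1)*8 = (1 + 1)*8 = 2*8 = 16)
G(-30, 195) + D(-155) = 16 + (½)/(-155) = 16 + (½)*(-1/155) = 16 - 1/310 = 4959/310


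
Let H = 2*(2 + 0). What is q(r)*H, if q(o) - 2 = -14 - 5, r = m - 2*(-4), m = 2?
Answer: -68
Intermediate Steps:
r = 10 (r = 2 - 2*(-4) = 2 - 1*(-8) = 2 + 8 = 10)
q(o) = -17 (q(o) = 2 + (-14 - 5) = 2 - 19 = -17)
H = 4 (H = 2*2 = 4)
q(r)*H = -17*4 = -68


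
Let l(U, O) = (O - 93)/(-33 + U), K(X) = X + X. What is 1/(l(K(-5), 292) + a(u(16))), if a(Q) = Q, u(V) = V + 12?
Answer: 43/1005 ≈ 0.042786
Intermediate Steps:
u(V) = 12 + V
K(X) = 2*X
l(U, O) = (-93 + O)/(-33 + U)
1/(l(K(-5), 292) + a(u(16))) = 1/((-93 + 292)/(-33 + 2*(-5)) + (12 + 16)) = 1/(199/(-33 - 10) + 28) = 1/(199/(-43) + 28) = 1/(-1/43*199 + 28) = 1/(-199/43 + 28) = 1/(1005/43) = 43/1005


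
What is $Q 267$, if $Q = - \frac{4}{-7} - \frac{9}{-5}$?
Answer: $\frac{22161}{35} \approx 633.17$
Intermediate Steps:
$Q = \frac{83}{35}$ ($Q = \left(-4\right) \left(- \frac{1}{7}\right) - - \frac{9}{5} = \frac{4}{7} + \frac{9}{5} = \frac{83}{35} \approx 2.3714$)
$Q 267 = \frac{83}{35} \cdot 267 = \frac{22161}{35}$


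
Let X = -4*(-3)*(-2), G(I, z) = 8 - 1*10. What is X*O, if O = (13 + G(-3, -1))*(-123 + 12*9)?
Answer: 3960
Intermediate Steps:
G(I, z) = -2 (G(I, z) = 8 - 10 = -2)
X = -24 (X = 12*(-2) = -24)
O = -165 (O = (13 - 2)*(-123 + 12*9) = 11*(-123 + 108) = 11*(-15) = -165)
X*O = -24*(-165) = 3960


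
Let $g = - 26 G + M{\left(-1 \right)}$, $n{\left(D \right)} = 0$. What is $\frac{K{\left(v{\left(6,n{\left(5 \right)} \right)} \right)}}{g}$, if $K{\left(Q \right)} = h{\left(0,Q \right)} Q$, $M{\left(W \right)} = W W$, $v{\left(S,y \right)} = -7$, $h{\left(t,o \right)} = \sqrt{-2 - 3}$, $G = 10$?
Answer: $\frac{i \sqrt{5}}{37} \approx 0.060434 i$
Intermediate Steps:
$h{\left(t,o \right)} = i \sqrt{5}$ ($h{\left(t,o \right)} = \sqrt{-5} = i \sqrt{5}$)
$M{\left(W \right)} = W^{2}$
$K{\left(Q \right)} = i Q \sqrt{5}$ ($K{\left(Q \right)} = i \sqrt{5} Q = i Q \sqrt{5}$)
$g = -259$ ($g = \left(-26\right) 10 + \left(-1\right)^{2} = -260 + 1 = -259$)
$\frac{K{\left(v{\left(6,n{\left(5 \right)} \right)} \right)}}{g} = \frac{i \left(-7\right) \sqrt{5}}{-259} = - 7 i \sqrt{5} \left(- \frac{1}{259}\right) = \frac{i \sqrt{5}}{37}$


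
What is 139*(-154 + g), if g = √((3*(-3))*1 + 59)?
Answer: -21406 + 695*√2 ≈ -20423.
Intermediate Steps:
g = 5*√2 (g = √(-9*1 + 59) = √(-9 + 59) = √50 = 5*√2 ≈ 7.0711)
139*(-154 + g) = 139*(-154 + 5*√2) = -21406 + 695*√2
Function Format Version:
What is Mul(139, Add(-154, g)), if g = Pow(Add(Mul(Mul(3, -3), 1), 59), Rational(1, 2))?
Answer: Add(-21406, Mul(695, Pow(2, Rational(1, 2)))) ≈ -20423.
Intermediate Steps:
g = Mul(5, Pow(2, Rational(1, 2))) (g = Pow(Add(Mul(-9, 1), 59), Rational(1, 2)) = Pow(Add(-9, 59), Rational(1, 2)) = Pow(50, Rational(1, 2)) = Mul(5, Pow(2, Rational(1, 2))) ≈ 7.0711)
Mul(139, Add(-154, g)) = Mul(139, Add(-154, Mul(5, Pow(2, Rational(1, 2))))) = Add(-21406, Mul(695, Pow(2, Rational(1, 2))))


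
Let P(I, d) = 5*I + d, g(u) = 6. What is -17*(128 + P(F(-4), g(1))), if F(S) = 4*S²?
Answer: -7718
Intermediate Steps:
P(I, d) = d + 5*I
-17*(128 + P(F(-4), g(1))) = -17*(128 + (6 + 5*(4*(-4)²))) = -17*(128 + (6 + 5*(4*16))) = -17*(128 + (6 + 5*64)) = -17*(128 + (6 + 320)) = -17*(128 + 326) = -17*454 = -7718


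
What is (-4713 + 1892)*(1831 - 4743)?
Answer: 8214752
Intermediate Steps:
(-4713 + 1892)*(1831 - 4743) = -2821*(-2912) = 8214752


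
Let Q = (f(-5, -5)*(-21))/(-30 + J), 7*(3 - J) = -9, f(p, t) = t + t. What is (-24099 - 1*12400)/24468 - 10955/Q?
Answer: 229499027/171276 ≈ 1339.9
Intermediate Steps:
f(p, t) = 2*t
J = 30/7 (J = 3 - 1/7*(-9) = 3 + 9/7 = 30/7 ≈ 4.2857)
Q = -49/6 (Q = ((2*(-5))*(-21))/(-30 + 30/7) = (-10*(-21))/(-180/7) = 210*(-7/180) = -49/6 ≈ -8.1667)
(-24099 - 1*12400)/24468 - 10955/Q = (-24099 - 1*12400)/24468 - 10955/(-49/6) = (-24099 - 12400)*(1/24468) - 10955*(-6/49) = -36499*1/24468 + 9390/7 = -36499/24468 + 9390/7 = 229499027/171276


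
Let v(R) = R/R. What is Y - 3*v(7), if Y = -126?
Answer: -129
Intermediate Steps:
v(R) = 1
Y - 3*v(7) = -126 - 3*1 = -126 - 3 = -129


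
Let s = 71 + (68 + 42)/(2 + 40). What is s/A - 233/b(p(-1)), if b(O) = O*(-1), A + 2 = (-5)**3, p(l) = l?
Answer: -622957/2667 ≈ -233.58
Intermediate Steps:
A = -127 (A = -2 + (-5)**3 = -2 - 125 = -127)
b(O) = -O
s = 1546/21 (s = 71 + 110/42 = 71 + 110*(1/42) = 71 + 55/21 = 1546/21 ≈ 73.619)
s/A - 233/b(p(-1)) = (1546/21)/(-127) - 233/((-1*(-1))) = (1546/21)*(-1/127) - 233/1 = -1546/2667 - 233*1 = -1546/2667 - 233 = -622957/2667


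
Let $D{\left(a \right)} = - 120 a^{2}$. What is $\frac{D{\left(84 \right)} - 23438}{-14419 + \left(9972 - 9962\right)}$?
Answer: $\frac{870158}{14409} \approx 60.39$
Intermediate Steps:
$\frac{D{\left(84 \right)} - 23438}{-14419 + \left(9972 - 9962\right)} = \frac{- 120 \cdot 84^{2} - 23438}{-14419 + \left(9972 - 9962\right)} = \frac{\left(-120\right) 7056 - 23438}{-14419 + \left(9972 - 9962\right)} = \frac{-846720 - 23438}{-14419 + 10} = - \frac{870158}{-14409} = \left(-870158\right) \left(- \frac{1}{14409}\right) = \frac{870158}{14409}$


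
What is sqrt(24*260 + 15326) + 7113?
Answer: 7113 + sqrt(21566) ≈ 7259.9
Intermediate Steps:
sqrt(24*260 + 15326) + 7113 = sqrt(6240 + 15326) + 7113 = sqrt(21566) + 7113 = 7113 + sqrt(21566)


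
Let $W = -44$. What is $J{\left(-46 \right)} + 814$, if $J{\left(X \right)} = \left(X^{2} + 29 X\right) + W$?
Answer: $1552$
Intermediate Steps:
$J{\left(X \right)} = -44 + X^{2} + 29 X$ ($J{\left(X \right)} = \left(X^{2} + 29 X\right) - 44 = -44 + X^{2} + 29 X$)
$J{\left(-46 \right)} + 814 = \left(-44 + \left(-46\right)^{2} + 29 \left(-46\right)\right) + 814 = \left(-44 + 2116 - 1334\right) + 814 = 738 + 814 = 1552$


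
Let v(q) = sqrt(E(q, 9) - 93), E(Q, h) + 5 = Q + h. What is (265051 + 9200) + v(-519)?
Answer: 274251 + 4*I*sqrt(38) ≈ 2.7425e+5 + 24.658*I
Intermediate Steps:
E(Q, h) = -5 + Q + h (E(Q, h) = -5 + (Q + h) = -5 + Q + h)
v(q) = sqrt(-89 + q) (v(q) = sqrt((-5 + q + 9) - 93) = sqrt((4 + q) - 93) = sqrt(-89 + q))
(265051 + 9200) + v(-519) = (265051 + 9200) + sqrt(-89 - 519) = 274251 + sqrt(-608) = 274251 + 4*I*sqrt(38)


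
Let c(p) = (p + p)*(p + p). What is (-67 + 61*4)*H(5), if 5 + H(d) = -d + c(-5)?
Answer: 15930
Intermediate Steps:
c(p) = 4*p² (c(p) = (2*p)*(2*p) = 4*p²)
H(d) = 95 - d (H(d) = -5 + (-d + 4*(-5)²) = -5 + (-d + 4*25) = -5 + (-d + 100) = -5 + (100 - d) = 95 - d)
(-67 + 61*4)*H(5) = (-67 + 61*4)*(95 - 1*5) = (-67 + 244)*(95 - 5) = 177*90 = 15930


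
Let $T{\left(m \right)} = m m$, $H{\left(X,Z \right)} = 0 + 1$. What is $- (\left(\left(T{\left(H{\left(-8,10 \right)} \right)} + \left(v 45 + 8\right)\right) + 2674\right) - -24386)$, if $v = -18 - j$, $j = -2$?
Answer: $-26349$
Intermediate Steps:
$H{\left(X,Z \right)} = 1$
$T{\left(m \right)} = m^{2}$
$v = -16$ ($v = -18 - -2 = -18 + 2 = -16$)
$- (\left(\left(T{\left(H{\left(-8,10 \right)} \right)} + \left(v 45 + 8\right)\right) + 2674\right) - -24386) = - (\left(\left(1^{2} + \left(\left(-16\right) 45 + 8\right)\right) + 2674\right) - -24386) = - (\left(\left(1 + \left(-720 + 8\right)\right) + 2674\right) + 24386) = - (\left(\left(1 - 712\right) + 2674\right) + 24386) = - (\left(-711 + 2674\right) + 24386) = - (1963 + 24386) = \left(-1\right) 26349 = -26349$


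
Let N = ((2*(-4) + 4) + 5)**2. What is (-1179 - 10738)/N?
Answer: -11917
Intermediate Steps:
N = 1 (N = ((-8 + 4) + 5)**2 = (-4 + 5)**2 = 1**2 = 1)
(-1179 - 10738)/N = (-1179 - 10738)/1 = 1*(-11917) = -11917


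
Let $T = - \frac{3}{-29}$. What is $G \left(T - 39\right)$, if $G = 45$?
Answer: $- \frac{50760}{29} \approx -1750.3$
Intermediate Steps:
$T = \frac{3}{29}$ ($T = \left(-3\right) \left(- \frac{1}{29}\right) = \frac{3}{29} \approx 0.10345$)
$G \left(T - 39\right) = 45 \left(\frac{3}{29} - 39\right) = 45 \left(- \frac{1128}{29}\right) = - \frac{50760}{29}$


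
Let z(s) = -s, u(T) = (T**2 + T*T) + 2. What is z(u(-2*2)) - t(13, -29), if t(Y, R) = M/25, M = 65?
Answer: -183/5 ≈ -36.600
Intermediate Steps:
t(Y, R) = 13/5 (t(Y, R) = 65/25 = 65*(1/25) = 13/5)
u(T) = 2 + 2*T**2 (u(T) = (T**2 + T**2) + 2 = 2*T**2 + 2 = 2 + 2*T**2)
z(u(-2*2)) - t(13, -29) = -(2 + 2*(-2*2)**2) - 1*13/5 = -(2 + 2*(-4)**2) - 13/5 = -(2 + 2*16) - 13/5 = -(2 + 32) - 13/5 = -1*34 - 13/5 = -34 - 13/5 = -183/5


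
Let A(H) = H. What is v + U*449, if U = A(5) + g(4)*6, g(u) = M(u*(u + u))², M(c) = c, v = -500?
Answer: 2760401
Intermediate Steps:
g(u) = 4*u⁴ (g(u) = (u*(u + u))² = (u*(2*u))² = (2*u²)² = 4*u⁴)
U = 6149 (U = 5 + (4*4⁴)*6 = 5 + (4*256)*6 = 5 + 1024*6 = 5 + 6144 = 6149)
v + U*449 = -500 + 6149*449 = -500 + 2760901 = 2760401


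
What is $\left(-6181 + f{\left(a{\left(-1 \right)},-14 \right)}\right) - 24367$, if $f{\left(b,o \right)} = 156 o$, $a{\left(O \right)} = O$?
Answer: $-32732$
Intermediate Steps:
$\left(-6181 + f{\left(a{\left(-1 \right)},-14 \right)}\right) - 24367 = \left(-6181 + 156 \left(-14\right)\right) - 24367 = \left(-6181 - 2184\right) - 24367 = -8365 - 24367 = -32732$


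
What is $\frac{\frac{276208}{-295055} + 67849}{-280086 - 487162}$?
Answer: $- \frac{20018910487}{226380358640} \approx -0.08843$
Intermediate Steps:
$\frac{\frac{276208}{-295055} + 67849}{-280086 - 487162} = \frac{276208 \left(- \frac{1}{295055}\right) + 67849}{-767248} = \left(- \frac{276208}{295055} + 67849\right) \left(- \frac{1}{767248}\right) = \frac{20018910487}{295055} \left(- \frac{1}{767248}\right) = - \frac{20018910487}{226380358640}$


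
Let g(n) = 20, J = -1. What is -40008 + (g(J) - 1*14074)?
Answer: -54062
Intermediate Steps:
-40008 + (g(J) - 1*14074) = -40008 + (20 - 1*14074) = -40008 + (20 - 14074) = -40008 - 14054 = -54062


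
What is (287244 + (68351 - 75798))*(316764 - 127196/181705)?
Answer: 16104408951208928/181705 ≈ 8.8629e+10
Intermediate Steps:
(287244 + (68351 - 75798))*(316764 - 127196/181705) = (287244 - 7447)*(316764 - 127196*1/181705) = 279797*(316764 - 127196/181705) = 279797*(57557475424/181705) = 16104408951208928/181705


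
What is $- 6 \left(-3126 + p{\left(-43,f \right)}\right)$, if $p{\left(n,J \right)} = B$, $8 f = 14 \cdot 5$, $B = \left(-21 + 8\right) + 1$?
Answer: $18828$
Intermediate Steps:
$B = -12$ ($B = -13 + 1 = -12$)
$f = \frac{35}{4}$ ($f = \frac{14 \cdot 5}{8} = \frac{1}{8} \cdot 70 = \frac{35}{4} \approx 8.75$)
$p{\left(n,J \right)} = -12$
$- 6 \left(-3126 + p{\left(-43,f \right)}\right) = - 6 \left(-3126 - 12\right) = \left(-6\right) \left(-3138\right) = 18828$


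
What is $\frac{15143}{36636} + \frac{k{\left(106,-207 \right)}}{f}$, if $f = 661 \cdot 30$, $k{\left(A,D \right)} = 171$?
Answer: $\frac{51091741}{121081980} \approx 0.42196$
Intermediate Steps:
$f = 19830$
$\frac{15143}{36636} + \frac{k{\left(106,-207 \right)}}{f} = \frac{15143}{36636} + \frac{171}{19830} = 15143 \cdot \frac{1}{36636} + 171 \cdot \frac{1}{19830} = \frac{15143}{36636} + \frac{57}{6610} = \frac{51091741}{121081980}$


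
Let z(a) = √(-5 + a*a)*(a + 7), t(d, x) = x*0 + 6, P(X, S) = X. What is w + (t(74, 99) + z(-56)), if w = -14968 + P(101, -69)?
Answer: -14861 - 49*√3131 ≈ -17603.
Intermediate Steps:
t(d, x) = 6 (t(d, x) = 0 + 6 = 6)
z(a) = √(-5 + a²)*(7 + a)
w = -14867 (w = -14968 + 101 = -14867)
w + (t(74, 99) + z(-56)) = -14867 + (6 + √(-5 + (-56)²)*(7 - 56)) = -14867 + (6 + √(-5 + 3136)*(-49)) = -14867 + (6 + √3131*(-49)) = -14867 + (6 - 49*√3131) = -14861 - 49*√3131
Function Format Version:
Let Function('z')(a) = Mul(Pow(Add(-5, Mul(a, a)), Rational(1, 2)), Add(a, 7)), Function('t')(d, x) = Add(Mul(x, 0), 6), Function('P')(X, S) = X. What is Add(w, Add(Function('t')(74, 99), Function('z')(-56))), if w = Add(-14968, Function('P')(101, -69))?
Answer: Add(-14861, Mul(-49, Pow(3131, Rational(1, 2)))) ≈ -17603.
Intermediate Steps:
Function('t')(d, x) = 6 (Function('t')(d, x) = Add(0, 6) = 6)
Function('z')(a) = Mul(Pow(Add(-5, Pow(a, 2)), Rational(1, 2)), Add(7, a))
w = -14867 (w = Add(-14968, 101) = -14867)
Add(w, Add(Function('t')(74, 99), Function('z')(-56))) = Add(-14867, Add(6, Mul(Pow(Add(-5, Pow(-56, 2)), Rational(1, 2)), Add(7, -56)))) = Add(-14867, Add(6, Mul(Pow(Add(-5, 3136), Rational(1, 2)), -49))) = Add(-14867, Add(6, Mul(Pow(3131, Rational(1, 2)), -49))) = Add(-14867, Add(6, Mul(-49, Pow(3131, Rational(1, 2))))) = Add(-14861, Mul(-49, Pow(3131, Rational(1, 2))))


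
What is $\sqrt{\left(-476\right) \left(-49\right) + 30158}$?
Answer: $11 \sqrt{442} \approx 231.26$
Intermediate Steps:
$\sqrt{\left(-476\right) \left(-49\right) + 30158} = \sqrt{23324 + 30158} = \sqrt{53482} = 11 \sqrt{442}$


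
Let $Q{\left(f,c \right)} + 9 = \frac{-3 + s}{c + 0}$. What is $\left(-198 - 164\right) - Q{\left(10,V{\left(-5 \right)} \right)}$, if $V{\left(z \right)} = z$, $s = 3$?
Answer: $-353$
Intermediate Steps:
$Q{\left(f,c \right)} = -9$ ($Q{\left(f,c \right)} = -9 + \frac{-3 + 3}{c + 0} = -9 + \frac{0}{c} = -9 + 0 = -9$)
$\left(-198 - 164\right) - Q{\left(10,V{\left(-5 \right)} \right)} = \left(-198 - 164\right) - -9 = -362 + 9 = -353$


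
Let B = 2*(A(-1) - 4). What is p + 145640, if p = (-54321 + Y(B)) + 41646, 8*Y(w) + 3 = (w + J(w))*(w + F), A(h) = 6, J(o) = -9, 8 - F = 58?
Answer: 1063947/8 ≈ 1.3299e+5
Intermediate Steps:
F = -50 (F = 8 - 1*58 = 8 - 58 = -50)
B = 4 (B = 2*(6 - 4) = 2*2 = 4)
Y(w) = -3/8 + (-50 + w)*(-9 + w)/8 (Y(w) = -3/8 + ((w - 9)*(w - 50))/8 = -3/8 + ((-9 + w)*(-50 + w))/8 = -3/8 + ((-50 + w)*(-9 + w))/8 = -3/8 + (-50 + w)*(-9 + w)/8)
p = -101173/8 (p = (-54321 + (447/8 - 59/8*4 + (⅛)*4²)) + 41646 = (-54321 + (447/8 - 59/2 + (⅛)*16)) + 41646 = (-54321 + (447/8 - 59/2 + 2)) + 41646 = (-54321 + 227/8) + 41646 = -434341/8 + 41646 = -101173/8 ≈ -12647.)
p + 145640 = -101173/8 + 145640 = 1063947/8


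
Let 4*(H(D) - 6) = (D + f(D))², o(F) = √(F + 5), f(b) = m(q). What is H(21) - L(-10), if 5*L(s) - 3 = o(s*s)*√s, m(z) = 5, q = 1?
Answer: 872/5 - I*√42 ≈ 174.4 - 6.4807*I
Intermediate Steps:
f(b) = 5
o(F) = √(5 + F)
H(D) = 6 + (5 + D)²/4 (H(D) = 6 + (D + 5)²/4 = 6 + (5 + D)²/4)
L(s) = ⅗ + √s*√(5 + s²)/5 (L(s) = ⅗ + (√(5 + s*s)*√s)/5 = ⅗ + (√(5 + s²)*√s)/5 = ⅗ + (√s*√(5 + s²))/5 = ⅗ + √s*√(5 + s²)/5)
H(21) - L(-10) = (6 + (5 + 21)²/4) - (⅗ + √(-10)*√(5 + (-10)²)/5) = (6 + (¼)*26²) - (⅗ + (I*√10)*√(5 + 100)/5) = (6 + (¼)*676) - (⅗ + (I*√10)*√105/5) = (6 + 169) - (⅗ + I*√42) = 175 + (-⅗ - I*√42) = 872/5 - I*√42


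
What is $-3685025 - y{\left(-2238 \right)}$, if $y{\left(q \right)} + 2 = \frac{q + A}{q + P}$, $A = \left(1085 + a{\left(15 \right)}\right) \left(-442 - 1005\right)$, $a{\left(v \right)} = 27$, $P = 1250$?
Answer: $- \frac{1821207013}{494} \approx -3.6867 \cdot 10^{6}$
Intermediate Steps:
$A = -1609064$ ($A = \left(1085 + 27\right) \left(-442 - 1005\right) = 1112 \left(-1447\right) = -1609064$)
$y{\left(q \right)} = -2 + \frac{-1609064 + q}{1250 + q}$ ($y{\left(q \right)} = -2 + \frac{q - 1609064}{q + 1250} = -2 + \frac{-1609064 + q}{1250 + q}$)
$-3685025 - y{\left(-2238 \right)} = -3685025 - \frac{-1611564 - -2238}{1250 - 2238} = -3685025 - \frac{-1611564 + 2238}{-988} = -3685025 - \left(- \frac{1}{988}\right) \left(-1609326\right) = -3685025 - \frac{804663}{494} = - \frac{1821207013}{494}$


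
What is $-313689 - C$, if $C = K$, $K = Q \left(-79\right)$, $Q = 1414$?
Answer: $-201983$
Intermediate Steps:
$K = -111706$ ($K = 1414 \left(-79\right) = -111706$)
$C = -111706$
$-313689 - C = -313689 - -111706 = -313689 + 111706 = -201983$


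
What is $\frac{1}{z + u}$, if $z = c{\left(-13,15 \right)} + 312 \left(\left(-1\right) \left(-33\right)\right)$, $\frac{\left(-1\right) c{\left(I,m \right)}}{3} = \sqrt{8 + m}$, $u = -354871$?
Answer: $- \frac{344575}{118731930418} + \frac{3 \sqrt{23}}{118731930418} \approx -2.902 \cdot 10^{-6}$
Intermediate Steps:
$c{\left(I,m \right)} = - 3 \sqrt{8 + m}$
$z = 10296 - 3 \sqrt{23}$ ($z = - 3 \sqrt{8 + 15} + 312 \left(\left(-1\right) \left(-33\right)\right) = - 3 \sqrt{23} + 312 \cdot 33 = - 3 \sqrt{23} + 10296 = 10296 - 3 \sqrt{23} \approx 10282.0$)
$\frac{1}{z + u} = \frac{1}{\left(10296 - 3 \sqrt{23}\right) - 354871} = \frac{1}{-344575 - 3 \sqrt{23}}$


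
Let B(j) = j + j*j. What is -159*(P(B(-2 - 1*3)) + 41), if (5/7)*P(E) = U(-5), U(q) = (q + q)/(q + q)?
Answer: -33708/5 ≈ -6741.6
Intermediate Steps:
B(j) = j + j²
U(q) = 1 (U(q) = (2*q)/((2*q)) = (2*q)*(1/(2*q)) = 1)
P(E) = 7/5 (P(E) = (7/5)*1 = 7/5)
-159*(P(B(-2 - 1*3)) + 41) = -159*(7/5 + 41) = -159*212/5 = -33708/5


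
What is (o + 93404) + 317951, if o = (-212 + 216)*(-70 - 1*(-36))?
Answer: 411219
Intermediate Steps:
o = -136 (o = 4*(-70 + 36) = 4*(-34) = -136)
(o + 93404) + 317951 = (-136 + 93404) + 317951 = 93268 + 317951 = 411219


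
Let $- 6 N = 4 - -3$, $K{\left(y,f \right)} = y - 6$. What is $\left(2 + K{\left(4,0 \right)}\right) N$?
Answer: $0$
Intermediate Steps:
$K{\left(y,f \right)} = -6 + y$ ($K{\left(y,f \right)} = y - 6 = -6 + y$)
$N = - \frac{7}{6}$ ($N = - \frac{4 - -3}{6} = - \frac{4 + 3}{6} = \left(- \frac{1}{6}\right) 7 = - \frac{7}{6} \approx -1.1667$)
$\left(2 + K{\left(4,0 \right)}\right) N = \left(2 + \left(-6 + 4\right)\right) \left(- \frac{7}{6}\right) = \left(2 - 2\right) \left(- \frac{7}{6}\right) = 0 \left(- \frac{7}{6}\right) = 0$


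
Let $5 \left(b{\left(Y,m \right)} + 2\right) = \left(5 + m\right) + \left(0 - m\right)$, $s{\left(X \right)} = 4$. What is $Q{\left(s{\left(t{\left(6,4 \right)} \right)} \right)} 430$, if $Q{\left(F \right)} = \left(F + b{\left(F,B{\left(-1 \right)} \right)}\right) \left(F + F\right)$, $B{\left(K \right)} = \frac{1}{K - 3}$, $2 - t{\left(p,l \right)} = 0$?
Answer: $10320$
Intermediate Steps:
$t{\left(p,l \right)} = 2$ ($t{\left(p,l \right)} = 2 - 0 = 2 + 0 = 2$)
$B{\left(K \right)} = \frac{1}{-3 + K}$
$b{\left(Y,m \right)} = -1$ ($b{\left(Y,m \right)} = -2 + \frac{\left(5 + m\right) + \left(0 - m\right)}{5} = -2 + \frac{\left(5 + m\right) - m}{5} = -2 + \frac{1}{5} \cdot 5 = -2 + 1 = -1$)
$Q{\left(F \right)} = 2 F \left(-1 + F\right)$ ($Q{\left(F \right)} = \left(F - 1\right) \left(F + F\right) = \left(-1 + F\right) 2 F = 2 F \left(-1 + F\right)$)
$Q{\left(s{\left(t{\left(6,4 \right)} \right)} \right)} 430 = 2 \cdot 4 \left(-1 + 4\right) 430 = 2 \cdot 4 \cdot 3 \cdot 430 = 24 \cdot 430 = 10320$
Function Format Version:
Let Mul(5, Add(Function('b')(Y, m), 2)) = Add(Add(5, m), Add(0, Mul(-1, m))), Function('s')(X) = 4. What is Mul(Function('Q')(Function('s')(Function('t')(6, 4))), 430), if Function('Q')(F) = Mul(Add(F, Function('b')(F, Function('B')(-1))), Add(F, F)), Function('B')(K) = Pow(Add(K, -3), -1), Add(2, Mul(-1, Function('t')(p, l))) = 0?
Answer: 10320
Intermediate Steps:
Function('t')(p, l) = 2 (Function('t')(p, l) = Add(2, Mul(-1, 0)) = Add(2, 0) = 2)
Function('B')(K) = Pow(Add(-3, K), -1)
Function('b')(Y, m) = -1 (Function('b')(Y, m) = Add(-2, Mul(Rational(1, 5), Add(Add(5, m), Add(0, Mul(-1, m))))) = Add(-2, Mul(Rational(1, 5), Add(Add(5, m), Mul(-1, m)))) = Add(-2, Mul(Rational(1, 5), 5)) = Add(-2, 1) = -1)
Function('Q')(F) = Mul(2, F, Add(-1, F)) (Function('Q')(F) = Mul(Add(F, -1), Add(F, F)) = Mul(Add(-1, F), Mul(2, F)) = Mul(2, F, Add(-1, F)))
Mul(Function('Q')(Function('s')(Function('t')(6, 4))), 430) = Mul(Mul(2, 4, Add(-1, 4)), 430) = Mul(Mul(2, 4, 3), 430) = Mul(24, 430) = 10320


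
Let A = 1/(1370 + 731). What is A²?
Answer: 1/4414201 ≈ 2.2654e-7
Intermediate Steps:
A = 1/2101 ≈ 0.00047596
A² = (1/2101)² = 1/4414201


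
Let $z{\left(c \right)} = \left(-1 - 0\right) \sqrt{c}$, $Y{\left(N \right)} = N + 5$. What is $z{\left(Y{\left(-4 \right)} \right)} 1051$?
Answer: $-1051$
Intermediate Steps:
$Y{\left(N \right)} = 5 + N$
$z{\left(c \right)} = - \sqrt{c}$ ($z{\left(c \right)} = \left(-1 + 0\right) \sqrt{c} = - \sqrt{c}$)
$z{\left(Y{\left(-4 \right)} \right)} 1051 = - \sqrt{5 - 4} \cdot 1051 = - \sqrt{1} \cdot 1051 = \left(-1\right) 1 \cdot 1051 = \left(-1\right) 1051 = -1051$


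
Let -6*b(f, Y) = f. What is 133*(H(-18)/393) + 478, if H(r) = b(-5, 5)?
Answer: 1127789/2358 ≈ 478.28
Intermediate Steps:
b(f, Y) = -f/6
H(r) = ⅚ (H(r) = -⅙*(-5) = ⅚)
133*(H(-18)/393) + 478 = 133*((⅚)/393) + 478 = 133*((⅚)*(1/393)) + 478 = 133*(5/2358) + 478 = 665/2358 + 478 = 1127789/2358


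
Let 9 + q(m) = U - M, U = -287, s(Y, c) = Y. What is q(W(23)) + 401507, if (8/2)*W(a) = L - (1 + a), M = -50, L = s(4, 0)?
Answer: 401261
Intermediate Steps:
L = 4
W(a) = ¾ - a/4 (W(a) = (4 - (1 + a))/4 = (4 + (-1 - a))/4 = (3 - a)/4 = ¾ - a/4)
q(m) = -246 (q(m) = -9 + (-287 - 1*(-50)) = -9 + (-287 + 50) = -9 - 237 = -246)
q(W(23)) + 401507 = -246 + 401507 = 401261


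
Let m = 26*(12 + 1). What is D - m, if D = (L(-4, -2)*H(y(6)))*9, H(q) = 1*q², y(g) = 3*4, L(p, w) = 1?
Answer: 958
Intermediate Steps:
y(g) = 12
H(q) = q²
m = 338 (m = 26*13 = 338)
D = 1296 (D = (1*12²)*9 = (1*144)*9 = 144*9 = 1296)
D - m = 1296 - 1*338 = 1296 - 338 = 958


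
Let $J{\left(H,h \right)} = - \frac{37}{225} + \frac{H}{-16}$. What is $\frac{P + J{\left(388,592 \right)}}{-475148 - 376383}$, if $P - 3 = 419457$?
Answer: $- \frac{377492027}{766377900} \approx -0.49257$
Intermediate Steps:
$J{\left(H,h \right)} = - \frac{37}{225} - \frac{H}{16}$ ($J{\left(H,h \right)} = \left(-37\right) \frac{1}{225} + H \left(- \frac{1}{16}\right) = - \frac{37}{225} - \frac{H}{16}$)
$P = 419460$ ($P = 3 + 419457 = 419460$)
$\frac{P + J{\left(388,592 \right)}}{-475148 - 376383} = \frac{419460 - \frac{21973}{900}}{-475148 - 376383} = \frac{419460 - \frac{21973}{900}}{-851531} = \left(419460 - \frac{21973}{900}\right) \left(- \frac{1}{851531}\right) = \frac{377492027}{900} \left(- \frac{1}{851531}\right) = - \frac{377492027}{766377900}$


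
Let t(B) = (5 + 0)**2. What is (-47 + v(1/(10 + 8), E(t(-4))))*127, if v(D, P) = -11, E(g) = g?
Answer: -7366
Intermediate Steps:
t(B) = 25 (t(B) = 5**2 = 25)
(-47 + v(1/(10 + 8), E(t(-4))))*127 = (-47 - 11)*127 = -58*127 = -7366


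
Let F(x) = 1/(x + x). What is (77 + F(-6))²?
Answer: 851929/144 ≈ 5916.2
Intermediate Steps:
F(x) = 1/(2*x)
(77 + F(-6))² = (77 + (½)/(-6))² = (77 + (½)*(-⅙))² = (77 - 1/12)² = (923/12)² = 851929/144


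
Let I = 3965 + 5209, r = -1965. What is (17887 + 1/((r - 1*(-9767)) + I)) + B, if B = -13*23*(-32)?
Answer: 466076081/16976 ≈ 27455.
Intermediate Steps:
I = 9174
B = 9568 (B = -299*(-32) = 9568)
(17887 + 1/((r - 1*(-9767)) + I)) + B = (17887 + 1/((-1965 - 1*(-9767)) + 9174)) + 9568 = (17887 + 1/((-1965 + 9767) + 9174)) + 9568 = (17887 + 1/(7802 + 9174)) + 9568 = (17887 + 1/16976) + 9568 = 303649713/16976 + 9568 = 466076081/16976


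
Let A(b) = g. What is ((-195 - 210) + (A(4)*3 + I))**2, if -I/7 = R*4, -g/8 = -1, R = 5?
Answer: 271441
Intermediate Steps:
g = 8 (g = -8*(-1) = 8)
A(b) = 8
I = -140 (I = -35*4 = -7*20 = -140)
((-195 - 210) + (A(4)*3 + I))**2 = ((-195 - 210) + (8*3 - 140))**2 = (-405 + (24 - 140))**2 = (-405 - 116)**2 = (-521)**2 = 271441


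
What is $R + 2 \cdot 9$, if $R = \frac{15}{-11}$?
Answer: $\frac{183}{11} \approx 16.636$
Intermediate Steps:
$R = - \frac{15}{11}$ ($R = 15 \left(- \frac{1}{11}\right) = - \frac{15}{11} \approx -1.3636$)
$R + 2 \cdot 9 = - \frac{15}{11} + 2 \cdot 9 = - \frac{15}{11} + 18 = \frac{183}{11}$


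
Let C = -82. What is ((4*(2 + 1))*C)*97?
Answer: -95448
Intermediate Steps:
((4*(2 + 1))*C)*97 = ((4*(2 + 1))*(-82))*97 = ((4*3)*(-82))*97 = (12*(-82))*97 = -984*97 = -95448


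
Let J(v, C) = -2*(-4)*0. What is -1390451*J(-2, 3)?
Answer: 0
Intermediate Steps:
J(v, C) = 0 (J(v, C) = 8*0 = 0)
-1390451*J(-2, 3) = -1390451*0 = 0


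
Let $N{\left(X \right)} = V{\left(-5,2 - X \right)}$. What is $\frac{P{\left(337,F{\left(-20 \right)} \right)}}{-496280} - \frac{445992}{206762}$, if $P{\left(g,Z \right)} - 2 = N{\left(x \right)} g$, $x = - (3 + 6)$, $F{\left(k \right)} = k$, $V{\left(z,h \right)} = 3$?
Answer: $- \frac{110773179833}{51305922680} \approx -2.1591$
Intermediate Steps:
$x = -9$ ($x = \left(-1\right) 9 = -9$)
$N{\left(X \right)} = 3$
$P{\left(g,Z \right)} = 2 + 3 g$
$\frac{P{\left(337,F{\left(-20 \right)} \right)}}{-496280} - \frac{445992}{206762} = \frac{2 + 3 \cdot 337}{-496280} - \frac{445992}{206762} = \left(2 + 1011\right) \left(- \frac{1}{496280}\right) - \frac{222996}{103381} = 1013 \left(- \frac{1}{496280}\right) - \frac{222996}{103381} = - \frac{1013}{496280} - \frac{222996}{103381} = - \frac{110773179833}{51305922680}$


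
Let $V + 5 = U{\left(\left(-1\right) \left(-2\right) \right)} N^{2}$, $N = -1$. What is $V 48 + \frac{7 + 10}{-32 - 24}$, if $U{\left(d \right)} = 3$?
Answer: $- \frac{5393}{56} \approx -96.304$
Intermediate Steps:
$V = -2$ ($V = -5 + 3 \left(-1\right)^{2} = -5 + 3 \cdot 1 = -5 + 3 = -2$)
$V 48 + \frac{7 + 10}{-32 - 24} = \left(-2\right) 48 + \frac{7 + 10}{-32 - 24} = -96 + \frac{17}{-56} = -96 + 17 \left(- \frac{1}{56}\right) = -96 - \frac{17}{56} = - \frac{5393}{56}$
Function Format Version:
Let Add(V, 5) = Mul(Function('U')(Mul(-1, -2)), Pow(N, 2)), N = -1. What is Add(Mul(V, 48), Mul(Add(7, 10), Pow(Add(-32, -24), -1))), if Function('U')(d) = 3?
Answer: Rational(-5393, 56) ≈ -96.304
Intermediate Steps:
V = -2 (V = Add(-5, Mul(3, Pow(-1, 2))) = Add(-5, Mul(3, 1)) = Add(-5, 3) = -2)
Add(Mul(V, 48), Mul(Add(7, 10), Pow(Add(-32, -24), -1))) = Add(Mul(-2, 48), Mul(Add(7, 10), Pow(Add(-32, -24), -1))) = Add(-96, Mul(17, Pow(-56, -1))) = Add(-96, Mul(17, Rational(-1, 56))) = Add(-96, Rational(-17, 56)) = Rational(-5393, 56)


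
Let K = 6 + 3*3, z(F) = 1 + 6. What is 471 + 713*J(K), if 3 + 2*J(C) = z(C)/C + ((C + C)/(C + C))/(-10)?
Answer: -28067/60 ≈ -467.78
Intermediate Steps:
z(F) = 7
K = 15 (K = 6 + 9 = 15)
J(C) = -31/20 + 7/(2*C) (J(C) = -3/2 + (7/C + ((C + C)/(C + C))/(-10))/2 = -3/2 + (7/C + ((2*C)/((2*C)))*(-1/10))/2 = -3/2 + (7/C + ((2*C)*(1/(2*C)))*(-1/10))/2 = -3/2 + (7/C + 1*(-1/10))/2 = -3/2 + (7/C - 1/10)/2 = -3/2 + (-1/10 + 7/C)/2 = -3/2 + (-1/20 + 7/(2*C)) = -31/20 + 7/(2*C))
471 + 713*J(K) = 471 + 713*((1/20)*(70 - 31*15)/15) = 471 + 713*((1/20)*(1/15)*(70 - 465)) = 471 + 713*((1/20)*(1/15)*(-395)) = 471 + 713*(-79/60) = 471 - 56327/60 = -28067/60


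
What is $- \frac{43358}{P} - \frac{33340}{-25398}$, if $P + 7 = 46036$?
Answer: $\frac{72233396}{194840757} \approx 0.37073$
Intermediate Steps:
$P = 46029$ ($P = -7 + 46036 = 46029$)
$- \frac{43358}{P} - \frac{33340}{-25398} = - \frac{43358}{46029} - \frac{33340}{-25398} = \left(-43358\right) \frac{1}{46029} - - \frac{16670}{12699} = - \frac{43358}{46029} + \frac{16670}{12699} = \frac{72233396}{194840757}$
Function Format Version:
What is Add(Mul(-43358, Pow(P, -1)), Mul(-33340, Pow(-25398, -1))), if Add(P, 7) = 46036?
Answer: Rational(72233396, 194840757) ≈ 0.37073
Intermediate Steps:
P = 46029 (P = Add(-7, 46036) = 46029)
Add(Mul(-43358, Pow(P, -1)), Mul(-33340, Pow(-25398, -1))) = Add(Mul(-43358, Pow(46029, -1)), Mul(-33340, Pow(-25398, -1))) = Add(Mul(-43358, Rational(1, 46029)), Mul(-33340, Rational(-1, 25398))) = Add(Rational(-43358, 46029), Rational(16670, 12699)) = Rational(72233396, 194840757)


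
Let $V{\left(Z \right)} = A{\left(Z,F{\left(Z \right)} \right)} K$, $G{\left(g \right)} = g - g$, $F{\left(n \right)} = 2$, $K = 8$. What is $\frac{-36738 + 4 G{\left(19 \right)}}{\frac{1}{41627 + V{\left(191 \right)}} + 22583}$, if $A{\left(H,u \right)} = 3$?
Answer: $- \frac{765087219}{470302267} \approx -1.6268$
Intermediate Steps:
$G{\left(g \right)} = 0$
$V{\left(Z \right)} = 24$ ($V{\left(Z \right)} = 3 \cdot 8 = 24$)
$\frac{-36738 + 4 G{\left(19 \right)}}{\frac{1}{41627 + V{\left(191 \right)}} + 22583} = \frac{-36738 + 4 \cdot 0}{\frac{1}{41627 + 24} + 22583} = \frac{-36738 + 0}{\frac{1}{41651} + 22583} = - \frac{36738}{\frac{1}{41651} + 22583} = - \frac{36738}{\frac{940604534}{41651}} = \left(-36738\right) \frac{41651}{940604534} = - \frac{765087219}{470302267}$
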